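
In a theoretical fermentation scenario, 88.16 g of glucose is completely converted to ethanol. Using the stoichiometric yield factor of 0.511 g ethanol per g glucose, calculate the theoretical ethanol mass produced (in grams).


Theoretical ethanol yield: m_EtOH = 0.511 * m_glucose
m_EtOH = 0.511 * 88.16 = 45.0498 g

45.0498 g


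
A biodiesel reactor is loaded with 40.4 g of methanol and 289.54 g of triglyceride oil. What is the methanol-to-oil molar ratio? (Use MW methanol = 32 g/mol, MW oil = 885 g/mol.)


Molar ratio = n_MeOH / n_oil = (MeOH/32) / (oil/885) = (MeOH * 885) / (32 * oil)
= (40.4 * 885) / (32 * 289.54)
= 3.8589

3.8589


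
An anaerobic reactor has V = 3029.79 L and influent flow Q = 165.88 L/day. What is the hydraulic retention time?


HRT = V / Q
= 3029.79 / 165.88
= 18.2650 days

18.2650 days


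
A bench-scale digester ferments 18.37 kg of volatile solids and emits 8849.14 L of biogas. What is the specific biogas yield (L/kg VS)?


Y = V / VS
= 8849.14 / 18.37
= 481.7169 L/kg VS

481.7169 L/kg VS


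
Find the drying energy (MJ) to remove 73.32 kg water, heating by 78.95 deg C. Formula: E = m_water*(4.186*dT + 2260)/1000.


E = m_water * (4.186 * dT + 2260) / 1000
= 73.32 * (4.186 * 78.95 + 2260) / 1000
= 189.9343 MJ

189.9343 MJ


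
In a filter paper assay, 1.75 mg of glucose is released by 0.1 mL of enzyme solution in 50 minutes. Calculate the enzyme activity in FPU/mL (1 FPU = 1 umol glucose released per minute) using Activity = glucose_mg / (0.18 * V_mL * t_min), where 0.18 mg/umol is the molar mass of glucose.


Activity = glucose_mg / (0.18 mg/umol * V_mL * t_min)
= 1.75 / (0.18 * 0.1 * 50)
= 1.9444 FPU/mL

1.9444 FPU/mL


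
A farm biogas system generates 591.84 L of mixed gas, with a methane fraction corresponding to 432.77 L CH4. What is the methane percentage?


CH4% = V_CH4 / V_total * 100
= 432.77 / 591.84 * 100
= 73.1228%

73.1228%


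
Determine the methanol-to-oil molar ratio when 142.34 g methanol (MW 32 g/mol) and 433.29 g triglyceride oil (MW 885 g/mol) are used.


Molar ratio = n_MeOH / n_oil = (MeOH/32) / (oil/885) = (MeOH * 885) / (32 * oil)
= (142.34 * 885) / (32 * 433.29)
= 9.0853

9.0853


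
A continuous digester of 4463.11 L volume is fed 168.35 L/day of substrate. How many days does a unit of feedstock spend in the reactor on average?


HRT = V / Q
= 4463.11 / 168.35
= 26.5109 days

26.5109 days


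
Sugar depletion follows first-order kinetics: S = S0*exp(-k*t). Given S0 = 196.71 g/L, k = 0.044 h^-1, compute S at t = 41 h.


S = S0 * exp(-k * t)
S = 196.71 * exp(-0.044 * 41)
S = 32.3861 g/L

32.3861 g/L


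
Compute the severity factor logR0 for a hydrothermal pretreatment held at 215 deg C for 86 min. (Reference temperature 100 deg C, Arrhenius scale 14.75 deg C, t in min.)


logR0 = log10(t * exp((T - 100) / 14.75))
= log10(86 * exp((215 - 100) / 14.75))
= 5.3205

5.3205


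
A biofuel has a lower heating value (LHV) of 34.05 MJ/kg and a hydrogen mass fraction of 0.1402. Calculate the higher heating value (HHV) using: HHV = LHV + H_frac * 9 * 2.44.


HHV = LHV + H_frac * 9 * 2.44
= 34.05 + 0.1402 * 9 * 2.44
= 37.1288 MJ/kg

37.1288 MJ/kg


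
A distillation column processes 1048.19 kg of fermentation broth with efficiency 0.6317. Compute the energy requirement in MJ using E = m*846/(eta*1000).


E = m * 846 / (eta * 1000)
= 1048.19 * 846 / (0.6317 * 1000)
= 1403.7814 MJ

1403.7814 MJ


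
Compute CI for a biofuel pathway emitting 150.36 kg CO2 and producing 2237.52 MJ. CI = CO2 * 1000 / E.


CI = CO2 * 1000 / E
= 150.36 * 1000 / 2237.52
= 67.1994 g CO2/MJ

67.1994 g CO2/MJ


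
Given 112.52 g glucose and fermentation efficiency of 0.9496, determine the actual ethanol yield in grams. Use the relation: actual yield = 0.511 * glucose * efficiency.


Actual ethanol: m = 0.511 * 112.52 * 0.9496
m = 54.5998 g

54.5998 g


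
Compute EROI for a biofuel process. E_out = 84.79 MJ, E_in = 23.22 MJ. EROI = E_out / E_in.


EROI = E_out / E_in
= 84.79 / 23.22
= 3.6516

3.6516


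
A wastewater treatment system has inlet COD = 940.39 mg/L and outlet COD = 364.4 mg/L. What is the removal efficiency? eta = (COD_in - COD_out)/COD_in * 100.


eta = (COD_in - COD_out) / COD_in * 100
= (940.39 - 364.4) / 940.39 * 100
= 61.2501%

61.2501%


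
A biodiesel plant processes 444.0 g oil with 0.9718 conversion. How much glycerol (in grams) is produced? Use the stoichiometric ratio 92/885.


glycerol = oil * conv * (92/885)
= 444.0 * 0.9718 * 92 / 885
= 44.8543 g

44.8543 g


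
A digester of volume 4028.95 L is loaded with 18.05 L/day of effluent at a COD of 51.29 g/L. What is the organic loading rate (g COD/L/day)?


OLR = Q * S / V
= 18.05 * 51.29 / 4028.95
= 0.2298 g/L/day

0.2298 g/L/day


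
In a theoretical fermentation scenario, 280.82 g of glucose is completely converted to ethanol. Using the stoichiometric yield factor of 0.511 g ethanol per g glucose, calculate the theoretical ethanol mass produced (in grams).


Theoretical ethanol yield: m_EtOH = 0.511 * m_glucose
m_EtOH = 0.511 * 280.82 = 143.4990 g

143.4990 g


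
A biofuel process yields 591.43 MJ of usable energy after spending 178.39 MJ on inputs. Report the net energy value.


NEV = E_out - E_in
= 591.43 - 178.39
= 413.0400 MJ

413.0400 MJ


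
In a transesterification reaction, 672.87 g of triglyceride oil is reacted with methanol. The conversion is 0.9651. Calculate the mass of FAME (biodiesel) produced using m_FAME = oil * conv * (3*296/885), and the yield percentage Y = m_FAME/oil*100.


m_FAME = oil * conv * (3 * 296 / 885) = oil * conv * (888/885)
= 672.87 * 0.9651 * 888 / 885
= 651.5881 g
Y = m_FAME / oil * 100 = conv * (888/885) * 100
= 0.9651 * 888 / 885 * 100
= 96.84%

651.5881 g FAME; Y = 96.84%


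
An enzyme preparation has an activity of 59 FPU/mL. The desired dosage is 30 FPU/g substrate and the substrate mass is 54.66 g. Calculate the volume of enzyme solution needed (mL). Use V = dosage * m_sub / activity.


V = dosage * m_sub / activity
V = 30 * 54.66 / 59
V = 27.7932 mL

27.7932 mL


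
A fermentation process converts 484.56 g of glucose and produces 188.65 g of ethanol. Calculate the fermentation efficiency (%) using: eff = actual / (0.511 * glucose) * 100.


Fermentation efficiency = (actual / (0.511 * glucose)) * 100
= (188.65 / (0.511 * 484.56)) * 100
= 76.1883%

76.1883%


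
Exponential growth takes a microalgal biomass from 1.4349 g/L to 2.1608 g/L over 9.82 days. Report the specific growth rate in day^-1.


mu = ln(X2/X1) / dt
= ln(2.1608/1.4349) / 9.82
= 0.0417 per day

0.0417 per day


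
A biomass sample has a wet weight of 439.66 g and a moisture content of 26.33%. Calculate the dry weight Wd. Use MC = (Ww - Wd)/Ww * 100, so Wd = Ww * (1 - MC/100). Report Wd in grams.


Wd = Ww * (1 - MC/100)
= 439.66 * (1 - 26.33/100)
= 323.8975 g

323.8975 g


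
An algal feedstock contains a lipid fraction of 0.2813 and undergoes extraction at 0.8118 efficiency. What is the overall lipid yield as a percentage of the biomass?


Y = lipid_content * extraction_eff * 100
= 0.2813 * 0.8118 * 100
= 22.8359%

22.8359%


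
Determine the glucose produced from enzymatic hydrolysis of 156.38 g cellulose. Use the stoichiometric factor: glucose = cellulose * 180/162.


glucose = cellulose * 180/162
= 156.38 * 180/162
= 173.7556 g

173.7556 g


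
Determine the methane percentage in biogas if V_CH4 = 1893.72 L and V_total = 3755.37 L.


CH4% = V_CH4 / V_total * 100
= 1893.72 / 3755.37 * 100
= 50.4270%

50.4270%


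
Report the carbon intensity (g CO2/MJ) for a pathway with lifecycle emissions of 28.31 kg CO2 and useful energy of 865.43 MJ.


CI = CO2 * 1000 / E
= 28.31 * 1000 / 865.43
= 32.7121 g CO2/MJ

32.7121 g CO2/MJ


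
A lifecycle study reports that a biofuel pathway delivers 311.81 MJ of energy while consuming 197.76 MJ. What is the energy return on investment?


EROI = E_out / E_in
= 311.81 / 197.76
= 1.5767

1.5767


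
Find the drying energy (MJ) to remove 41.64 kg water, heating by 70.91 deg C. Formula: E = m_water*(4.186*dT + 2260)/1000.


E = m_water * (4.186 * dT + 2260) / 1000
= 41.64 * (4.186 * 70.91 + 2260) / 1000
= 106.4664 MJ

106.4664 MJ


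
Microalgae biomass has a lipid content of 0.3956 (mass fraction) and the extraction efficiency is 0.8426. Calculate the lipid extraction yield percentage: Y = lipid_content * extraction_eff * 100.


Y = lipid_content * extraction_eff * 100
= 0.3956 * 0.8426 * 100
= 33.3333%

33.3333%


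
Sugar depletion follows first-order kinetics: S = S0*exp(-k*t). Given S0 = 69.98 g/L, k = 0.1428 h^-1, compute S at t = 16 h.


S = S0 * exp(-k * t)
S = 69.98 * exp(-0.1428 * 16)
S = 7.1236 g/L

7.1236 g/L


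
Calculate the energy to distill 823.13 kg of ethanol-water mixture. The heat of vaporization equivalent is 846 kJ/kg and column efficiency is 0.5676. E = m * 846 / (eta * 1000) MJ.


E = m * 846 / (eta * 1000)
= 823.13 * 846 / (0.5676 * 1000)
= 1226.8640 MJ

1226.8640 MJ


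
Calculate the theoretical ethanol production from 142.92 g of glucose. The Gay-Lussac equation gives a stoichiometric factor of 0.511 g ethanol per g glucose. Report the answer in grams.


Theoretical ethanol yield: m_EtOH = 0.511 * m_glucose
m_EtOH = 0.511 * 142.92 = 73.0321 g

73.0321 g


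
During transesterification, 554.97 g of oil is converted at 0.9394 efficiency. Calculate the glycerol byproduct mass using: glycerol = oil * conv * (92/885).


glycerol = oil * conv * (92/885)
= 554.97 * 0.9394 * 92 / 885
= 54.1957 g

54.1957 g


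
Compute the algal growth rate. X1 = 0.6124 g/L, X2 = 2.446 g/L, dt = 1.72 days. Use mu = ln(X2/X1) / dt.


mu = ln(X2/X1) / dt
= ln(2.446/0.6124) / 1.72
= 0.8051 per day

0.8051 per day


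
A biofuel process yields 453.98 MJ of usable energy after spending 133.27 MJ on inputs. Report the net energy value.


NEV = E_out - E_in
= 453.98 - 133.27
= 320.7100 MJ

320.7100 MJ


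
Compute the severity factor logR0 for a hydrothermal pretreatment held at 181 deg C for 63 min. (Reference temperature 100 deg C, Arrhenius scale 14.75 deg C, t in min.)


logR0 = log10(t * exp((T - 100) / 14.75))
= log10(63 * exp((181 - 100) / 14.75))
= 4.1843

4.1843


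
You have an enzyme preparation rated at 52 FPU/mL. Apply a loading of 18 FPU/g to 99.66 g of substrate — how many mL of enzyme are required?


V = dosage * m_sub / activity
V = 18 * 99.66 / 52
V = 34.4977 mL

34.4977 mL


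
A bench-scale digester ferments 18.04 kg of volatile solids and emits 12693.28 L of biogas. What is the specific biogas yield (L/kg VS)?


Y = V / VS
= 12693.28 / 18.04
= 703.6186 L/kg VS

703.6186 L/kg VS


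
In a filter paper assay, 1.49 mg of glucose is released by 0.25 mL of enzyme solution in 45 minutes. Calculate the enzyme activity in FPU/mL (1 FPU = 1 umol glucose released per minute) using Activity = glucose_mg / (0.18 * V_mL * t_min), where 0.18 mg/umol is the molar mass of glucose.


Activity = glucose_mg / (0.18 mg/umol * V_mL * t_min)
= 1.49 / (0.18 * 0.25 * 45)
= 0.7358 FPU/mL

0.7358 FPU/mL


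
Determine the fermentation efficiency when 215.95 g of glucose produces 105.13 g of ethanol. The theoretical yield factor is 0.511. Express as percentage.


Fermentation efficiency = (actual / (0.511 * glucose)) * 100
= (105.13 / (0.511 * 215.95)) * 100
= 95.2692%

95.2692%


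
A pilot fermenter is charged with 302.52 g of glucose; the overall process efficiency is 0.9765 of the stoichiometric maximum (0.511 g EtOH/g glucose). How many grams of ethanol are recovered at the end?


Actual ethanol: m = 0.511 * 302.52 * 0.9765
m = 150.9549 g

150.9549 g


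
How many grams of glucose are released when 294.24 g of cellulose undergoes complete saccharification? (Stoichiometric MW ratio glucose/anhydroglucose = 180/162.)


glucose = cellulose * 180/162
= 294.24 * 180/162
= 326.9333 g

326.9333 g


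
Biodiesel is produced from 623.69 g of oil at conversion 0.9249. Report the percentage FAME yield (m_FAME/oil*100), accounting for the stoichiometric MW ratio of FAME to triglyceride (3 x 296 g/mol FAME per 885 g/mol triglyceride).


m_FAME = oil * conv * (3 * 296 / 885) = oil * conv * (888/885)
= 623.69 * 0.9249 * 888 / 885
= 578.8063 g
Y = m_FAME / oil * 100 = conv * (888/885) * 100
= 0.9249 * 888 / 885 * 100
= 92.80%

92.80%


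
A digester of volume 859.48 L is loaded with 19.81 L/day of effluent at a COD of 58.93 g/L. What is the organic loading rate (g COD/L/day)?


OLR = Q * S / V
= 19.81 * 58.93 / 859.48
= 1.3583 g/L/day

1.3583 g/L/day


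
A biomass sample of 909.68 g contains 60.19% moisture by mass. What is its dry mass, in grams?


Wd = Ww * (1 - MC/100)
= 909.68 * (1 - 60.19/100)
= 362.1436 g

362.1436 g


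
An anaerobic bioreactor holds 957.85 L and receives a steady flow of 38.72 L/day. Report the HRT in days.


HRT = V / Q
= 957.85 / 38.72
= 24.7379 days

24.7379 days


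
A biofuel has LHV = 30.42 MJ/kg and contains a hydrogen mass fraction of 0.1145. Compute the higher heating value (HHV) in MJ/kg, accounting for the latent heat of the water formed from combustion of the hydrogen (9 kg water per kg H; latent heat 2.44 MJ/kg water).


HHV = LHV + H_frac * 9 * 2.44
= 30.42 + 0.1145 * 9 * 2.44
= 32.9344 MJ/kg

32.9344 MJ/kg


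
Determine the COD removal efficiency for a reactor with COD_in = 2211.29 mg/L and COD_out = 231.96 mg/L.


eta = (COD_in - COD_out) / COD_in * 100
= (2211.29 - 231.96) / 2211.29 * 100
= 89.5102%

89.5102%


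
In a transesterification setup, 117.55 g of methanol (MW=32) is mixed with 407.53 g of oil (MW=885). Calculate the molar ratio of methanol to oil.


Molar ratio = n_MeOH / n_oil = (MeOH/32) / (oil/885) = (MeOH * 885) / (32 * oil)
= (117.55 * 885) / (32 * 407.53)
= 7.9773

7.9773


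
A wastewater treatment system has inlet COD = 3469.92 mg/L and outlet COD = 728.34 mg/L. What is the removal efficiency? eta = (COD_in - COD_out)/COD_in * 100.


eta = (COD_in - COD_out) / COD_in * 100
= (3469.92 - 728.34) / 3469.92 * 100
= 79.0099%

79.0099%


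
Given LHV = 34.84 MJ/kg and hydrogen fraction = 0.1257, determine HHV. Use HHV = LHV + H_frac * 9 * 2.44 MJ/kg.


HHV = LHV + H_frac * 9 * 2.44
= 34.84 + 0.1257 * 9 * 2.44
= 37.6004 MJ/kg

37.6004 MJ/kg


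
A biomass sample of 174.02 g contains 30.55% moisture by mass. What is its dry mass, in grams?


Wd = Ww * (1 - MC/100)
= 174.02 * (1 - 30.55/100)
= 120.8569 g

120.8569 g


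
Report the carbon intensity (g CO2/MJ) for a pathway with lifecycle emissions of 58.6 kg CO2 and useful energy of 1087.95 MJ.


CI = CO2 * 1000 / E
= 58.6 * 1000 / 1087.95
= 53.8628 g CO2/MJ

53.8628 g CO2/MJ


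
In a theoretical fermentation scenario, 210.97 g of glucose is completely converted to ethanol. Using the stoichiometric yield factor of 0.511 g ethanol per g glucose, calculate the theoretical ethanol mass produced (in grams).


Theoretical ethanol yield: m_EtOH = 0.511 * m_glucose
m_EtOH = 0.511 * 210.97 = 107.8057 g

107.8057 g


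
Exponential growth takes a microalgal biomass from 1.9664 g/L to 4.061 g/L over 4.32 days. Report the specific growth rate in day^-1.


mu = ln(X2/X1) / dt
= ln(4.061/1.9664) / 4.32
= 0.1679 per day

0.1679 per day


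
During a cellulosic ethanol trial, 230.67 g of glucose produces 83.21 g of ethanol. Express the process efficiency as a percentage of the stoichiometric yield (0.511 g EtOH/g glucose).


Fermentation efficiency = (actual / (0.511 * glucose)) * 100
= (83.21 / (0.511 * 230.67)) * 100
= 70.5933%

70.5933%


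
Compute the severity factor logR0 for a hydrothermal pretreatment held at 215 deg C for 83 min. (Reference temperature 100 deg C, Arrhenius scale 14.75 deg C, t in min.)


logR0 = log10(t * exp((T - 100) / 14.75))
= log10(83 * exp((215 - 100) / 14.75))
= 5.3051

5.3051


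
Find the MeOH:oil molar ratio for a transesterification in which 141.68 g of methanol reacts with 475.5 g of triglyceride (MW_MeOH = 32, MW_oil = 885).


Molar ratio = n_MeOH / n_oil = (MeOH/32) / (oil/885) = (MeOH * 885) / (32 * oil)
= (141.68 * 885) / (32 * 475.5)
= 8.2405

8.2405


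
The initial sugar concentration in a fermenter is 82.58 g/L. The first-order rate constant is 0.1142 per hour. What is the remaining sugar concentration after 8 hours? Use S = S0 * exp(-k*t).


S = S0 * exp(-k * t)
S = 82.58 * exp(-0.1142 * 8)
S = 33.1210 g/L

33.1210 g/L


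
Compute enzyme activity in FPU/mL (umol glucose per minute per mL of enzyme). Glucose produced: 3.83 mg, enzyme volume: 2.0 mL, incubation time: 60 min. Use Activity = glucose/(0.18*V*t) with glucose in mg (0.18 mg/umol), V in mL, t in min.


Activity = glucose_mg / (0.18 mg/umol * V_mL * t_min)
= 3.83 / (0.18 * 2.0 * 60)
= 0.1773 FPU/mL

0.1773 FPU/mL


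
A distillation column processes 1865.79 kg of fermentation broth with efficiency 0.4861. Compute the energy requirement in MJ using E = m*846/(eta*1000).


E = m * 846 / (eta * 1000)
= 1865.79 * 846 / (0.4861 * 1000)
= 3247.1885 MJ

3247.1885 MJ


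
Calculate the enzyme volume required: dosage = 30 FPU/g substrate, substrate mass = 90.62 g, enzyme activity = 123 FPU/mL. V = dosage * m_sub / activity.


V = dosage * m_sub / activity
V = 30 * 90.62 / 123
V = 22.1024 mL

22.1024 mL


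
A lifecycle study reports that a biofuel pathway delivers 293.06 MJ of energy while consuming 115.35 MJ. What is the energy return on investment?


EROI = E_out / E_in
= 293.06 / 115.35
= 2.5406

2.5406


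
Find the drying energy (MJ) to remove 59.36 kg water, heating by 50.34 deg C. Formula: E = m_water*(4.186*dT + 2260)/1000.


E = m_water * (4.186 * dT + 2260) / 1000
= 59.36 * (4.186 * 50.34 + 2260) / 1000
= 146.6621 MJ

146.6621 MJ


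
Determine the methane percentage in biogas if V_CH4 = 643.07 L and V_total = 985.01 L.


CH4% = V_CH4 / V_total * 100
= 643.07 / 985.01 * 100
= 65.2856%

65.2856%


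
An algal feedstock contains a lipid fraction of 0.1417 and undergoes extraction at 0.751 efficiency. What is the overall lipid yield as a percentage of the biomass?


Y = lipid_content * extraction_eff * 100
= 0.1417 * 0.751 * 100
= 10.6417%

10.6417%


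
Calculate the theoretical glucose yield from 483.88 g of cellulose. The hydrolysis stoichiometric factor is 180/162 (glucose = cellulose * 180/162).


glucose = cellulose * 180/162
= 483.88 * 180/162
= 537.6444 g

537.6444 g


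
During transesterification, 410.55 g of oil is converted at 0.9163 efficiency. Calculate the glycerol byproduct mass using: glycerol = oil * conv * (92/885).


glycerol = oil * conv * (92/885)
= 410.55 * 0.9163 * 92 / 885
= 39.1064 g

39.1064 g


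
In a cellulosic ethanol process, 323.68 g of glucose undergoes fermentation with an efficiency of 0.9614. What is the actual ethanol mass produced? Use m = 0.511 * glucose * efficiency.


Actual ethanol: m = 0.511 * 323.68 * 0.9614
m = 159.0160 g

159.0160 g


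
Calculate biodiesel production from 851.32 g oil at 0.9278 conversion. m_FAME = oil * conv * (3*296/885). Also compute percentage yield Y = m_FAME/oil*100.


m_FAME = oil * conv * (3 * 296 / 885) = oil * conv * (888/885)
= 851.32 * 0.9278 * 888 / 885
= 792.5322 g
Y = m_FAME / oil * 100 = conv * (888/885) * 100
= 0.9278 * 888 / 885 * 100
= 93.09%

792.5322 g FAME; Y = 93.09%


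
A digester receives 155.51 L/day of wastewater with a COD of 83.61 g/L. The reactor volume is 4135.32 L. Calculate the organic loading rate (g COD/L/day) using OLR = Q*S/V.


OLR = Q * S / V
= 155.51 * 83.61 / 4135.32
= 3.1442 g/L/day

3.1442 g/L/day


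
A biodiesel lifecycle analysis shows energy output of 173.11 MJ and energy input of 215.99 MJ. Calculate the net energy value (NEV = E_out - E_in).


NEV = E_out - E_in
= 173.11 - 215.99
= -42.8800 MJ

-42.8800 MJ


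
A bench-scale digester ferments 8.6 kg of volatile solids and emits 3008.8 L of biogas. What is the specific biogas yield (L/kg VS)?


Y = V / VS
= 3008.8 / 8.6
= 349.8605 L/kg VS

349.8605 L/kg VS


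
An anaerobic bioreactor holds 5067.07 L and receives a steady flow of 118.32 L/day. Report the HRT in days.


HRT = V / Q
= 5067.07 / 118.32
= 42.8251 days

42.8251 days


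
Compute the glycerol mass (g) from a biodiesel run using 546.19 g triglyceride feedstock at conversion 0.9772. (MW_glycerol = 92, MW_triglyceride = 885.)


glycerol = oil * conv * (92/885)
= 546.19 * 0.9772 * 92 / 885
= 55.4845 g

55.4845 g


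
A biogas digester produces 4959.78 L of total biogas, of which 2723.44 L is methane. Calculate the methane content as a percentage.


CH4% = V_CH4 / V_total * 100
= 2723.44 / 4959.78 * 100
= 54.9105%

54.9105%


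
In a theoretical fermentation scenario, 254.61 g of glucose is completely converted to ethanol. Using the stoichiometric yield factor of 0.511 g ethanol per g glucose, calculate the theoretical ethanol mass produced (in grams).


Theoretical ethanol yield: m_EtOH = 0.511 * m_glucose
m_EtOH = 0.511 * 254.61 = 130.1057 g

130.1057 g


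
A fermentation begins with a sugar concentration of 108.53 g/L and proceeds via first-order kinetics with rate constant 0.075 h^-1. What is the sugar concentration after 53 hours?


S = S0 * exp(-k * t)
S = 108.53 * exp(-0.075 * 53)
S = 2.0381 g/L

2.0381 g/L


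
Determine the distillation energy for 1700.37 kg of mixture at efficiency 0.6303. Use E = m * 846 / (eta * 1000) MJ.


E = m * 846 / (eta * 1000)
= 1700.37 * 846 / (0.6303 * 1000)
= 2282.2672 MJ

2282.2672 MJ


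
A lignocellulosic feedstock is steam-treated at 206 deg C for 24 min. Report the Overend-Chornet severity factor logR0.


logR0 = log10(t * exp((T - 100) / 14.75))
= log10(24 * exp((206 - 100) / 14.75))
= 4.5012

4.5012


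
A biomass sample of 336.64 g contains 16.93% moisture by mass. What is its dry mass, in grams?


Wd = Ww * (1 - MC/100)
= 336.64 * (1 - 16.93/100)
= 279.6468 g

279.6468 g


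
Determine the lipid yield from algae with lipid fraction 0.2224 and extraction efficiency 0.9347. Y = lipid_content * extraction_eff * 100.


Y = lipid_content * extraction_eff * 100
= 0.2224 * 0.9347 * 100
= 20.7877%

20.7877%


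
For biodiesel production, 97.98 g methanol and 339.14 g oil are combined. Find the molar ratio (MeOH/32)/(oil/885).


Molar ratio = n_MeOH / n_oil = (MeOH/32) / (oil/885) = (MeOH * 885) / (32 * oil)
= (97.98 * 885) / (32 * 339.14)
= 7.9901

7.9901


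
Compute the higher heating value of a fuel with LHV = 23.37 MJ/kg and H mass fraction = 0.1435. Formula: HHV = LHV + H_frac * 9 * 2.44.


HHV = LHV + H_frac * 9 * 2.44
= 23.37 + 0.1435 * 9 * 2.44
= 26.5213 MJ/kg

26.5213 MJ/kg


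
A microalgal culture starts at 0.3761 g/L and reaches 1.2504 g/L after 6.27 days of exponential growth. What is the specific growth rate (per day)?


mu = ln(X2/X1) / dt
= ln(1.2504/0.3761) / 6.27
= 0.1916 per day

0.1916 per day


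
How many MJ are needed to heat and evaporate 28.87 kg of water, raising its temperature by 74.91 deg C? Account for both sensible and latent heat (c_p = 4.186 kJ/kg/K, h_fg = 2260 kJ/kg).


E = m_water * (4.186 * dT + 2260) / 1000
= 28.87 * (4.186 * 74.91 + 2260) / 1000
= 74.2991 MJ

74.2991 MJ


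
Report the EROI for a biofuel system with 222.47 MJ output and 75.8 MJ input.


EROI = E_out / E_in
= 222.47 / 75.8
= 2.9350

2.9350


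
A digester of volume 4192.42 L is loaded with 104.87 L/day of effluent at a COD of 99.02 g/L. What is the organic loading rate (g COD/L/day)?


OLR = Q * S / V
= 104.87 * 99.02 / 4192.42
= 2.4769 g/L/day

2.4769 g/L/day


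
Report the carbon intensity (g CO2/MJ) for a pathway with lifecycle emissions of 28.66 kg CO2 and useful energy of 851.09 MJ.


CI = CO2 * 1000 / E
= 28.66 * 1000 / 851.09
= 33.6745 g CO2/MJ

33.6745 g CO2/MJ


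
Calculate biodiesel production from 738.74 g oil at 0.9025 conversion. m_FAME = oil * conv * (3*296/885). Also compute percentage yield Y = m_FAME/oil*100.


m_FAME = oil * conv * (3 * 296 / 885) = oil * conv * (888/885)
= 738.74 * 0.9025 * 888 / 885
= 668.9729 g
Y = m_FAME / oil * 100 = conv * (888/885) * 100
= 0.9025 * 888 / 885 * 100
= 90.56%

668.9729 g FAME; Y = 90.56%


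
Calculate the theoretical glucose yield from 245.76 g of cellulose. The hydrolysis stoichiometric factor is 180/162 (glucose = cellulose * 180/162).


glucose = cellulose * 180/162
= 245.76 * 180/162
= 273.0667 g

273.0667 g


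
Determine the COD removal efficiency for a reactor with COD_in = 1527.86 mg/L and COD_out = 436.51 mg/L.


eta = (COD_in - COD_out) / COD_in * 100
= (1527.86 - 436.51) / 1527.86 * 100
= 71.4300%

71.4300%


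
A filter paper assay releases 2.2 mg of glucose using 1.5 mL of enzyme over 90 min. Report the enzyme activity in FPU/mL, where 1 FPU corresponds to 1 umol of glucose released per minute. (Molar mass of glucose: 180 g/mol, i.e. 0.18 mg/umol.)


Activity = glucose_mg / (0.18 mg/umol * V_mL * t_min)
= 2.2 / (0.18 * 1.5 * 90)
= 0.0905 FPU/mL

0.0905 FPU/mL


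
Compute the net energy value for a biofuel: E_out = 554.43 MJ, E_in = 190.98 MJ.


NEV = E_out - E_in
= 554.43 - 190.98
= 363.4500 MJ

363.4500 MJ


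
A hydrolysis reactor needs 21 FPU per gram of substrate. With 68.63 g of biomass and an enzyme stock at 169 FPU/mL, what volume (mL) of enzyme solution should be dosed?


V = dosage * m_sub / activity
V = 21 * 68.63 / 169
V = 8.5280 mL

8.5280 mL


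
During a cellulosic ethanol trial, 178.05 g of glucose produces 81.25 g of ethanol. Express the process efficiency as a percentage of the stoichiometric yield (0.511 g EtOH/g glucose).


Fermentation efficiency = (actual / (0.511 * glucose)) * 100
= (81.25 / (0.511 * 178.05)) * 100
= 89.3019%

89.3019%


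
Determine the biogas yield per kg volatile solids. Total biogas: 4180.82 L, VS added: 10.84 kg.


Y = V / VS
= 4180.82 / 10.84
= 385.6845 L/kg VS

385.6845 L/kg VS


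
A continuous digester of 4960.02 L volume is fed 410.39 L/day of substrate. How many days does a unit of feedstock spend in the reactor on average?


HRT = V / Q
= 4960.02 / 410.39
= 12.0861 days

12.0861 days


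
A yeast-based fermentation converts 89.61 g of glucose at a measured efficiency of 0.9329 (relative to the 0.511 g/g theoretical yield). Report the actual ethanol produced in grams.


Actual ethanol: m = 0.511 * 89.61 * 0.9329
m = 42.7182 g

42.7182 g


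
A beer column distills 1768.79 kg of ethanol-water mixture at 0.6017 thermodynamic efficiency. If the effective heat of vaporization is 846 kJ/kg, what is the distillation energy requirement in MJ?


E = m * 846 / (eta * 1000)
= 1768.79 * 846 / (0.6017 * 1000)
= 2486.9475 MJ

2486.9475 MJ


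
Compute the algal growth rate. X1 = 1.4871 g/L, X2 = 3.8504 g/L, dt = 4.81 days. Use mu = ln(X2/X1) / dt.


mu = ln(X2/X1) / dt
= ln(3.8504/1.4871) / 4.81
= 0.1978 per day

0.1978 per day


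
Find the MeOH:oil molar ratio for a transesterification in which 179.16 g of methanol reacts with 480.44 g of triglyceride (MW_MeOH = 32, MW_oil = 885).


Molar ratio = n_MeOH / n_oil = (MeOH/32) / (oil/885) = (MeOH * 885) / (32 * oil)
= (179.16 * 885) / (32 * 480.44)
= 10.3132

10.3132


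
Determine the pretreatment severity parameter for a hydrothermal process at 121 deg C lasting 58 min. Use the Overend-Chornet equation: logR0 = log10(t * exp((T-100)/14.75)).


logR0 = log10(t * exp((T - 100) / 14.75))
= log10(58 * exp((121 - 100) / 14.75))
= 2.3817

2.3817


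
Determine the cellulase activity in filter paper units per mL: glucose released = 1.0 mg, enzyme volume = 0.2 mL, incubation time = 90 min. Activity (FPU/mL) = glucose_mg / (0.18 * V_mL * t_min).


Activity = glucose_mg / (0.18 mg/umol * V_mL * t_min)
= 1.0 / (0.18 * 0.2 * 90)
= 0.3086 FPU/mL

0.3086 FPU/mL


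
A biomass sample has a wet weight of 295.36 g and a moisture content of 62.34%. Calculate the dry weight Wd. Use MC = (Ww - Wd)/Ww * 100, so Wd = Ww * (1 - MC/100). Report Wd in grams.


Wd = Ww * (1 - MC/100)
= 295.36 * (1 - 62.34/100)
= 111.2326 g

111.2326 g


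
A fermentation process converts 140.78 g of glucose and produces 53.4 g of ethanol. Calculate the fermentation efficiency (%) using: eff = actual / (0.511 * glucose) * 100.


Fermentation efficiency = (actual / (0.511 * glucose)) * 100
= (53.4 / (0.511 * 140.78)) * 100
= 74.2300%

74.2300%


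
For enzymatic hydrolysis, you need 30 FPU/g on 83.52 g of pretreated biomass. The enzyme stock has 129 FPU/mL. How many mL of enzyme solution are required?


V = dosage * m_sub / activity
V = 30 * 83.52 / 129
V = 19.4233 mL

19.4233 mL


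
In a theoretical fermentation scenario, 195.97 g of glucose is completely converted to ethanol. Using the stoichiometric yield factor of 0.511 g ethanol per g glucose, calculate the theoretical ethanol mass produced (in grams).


Theoretical ethanol yield: m_EtOH = 0.511 * m_glucose
m_EtOH = 0.511 * 195.97 = 100.1407 g

100.1407 g


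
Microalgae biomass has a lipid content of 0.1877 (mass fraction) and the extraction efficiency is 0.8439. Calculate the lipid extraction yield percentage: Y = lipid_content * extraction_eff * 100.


Y = lipid_content * extraction_eff * 100
= 0.1877 * 0.8439 * 100
= 15.8400%

15.8400%


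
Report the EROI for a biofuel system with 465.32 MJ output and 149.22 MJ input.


EROI = E_out / E_in
= 465.32 / 149.22
= 3.1183

3.1183


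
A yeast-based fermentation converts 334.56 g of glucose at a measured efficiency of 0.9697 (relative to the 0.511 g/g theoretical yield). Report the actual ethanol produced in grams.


Actual ethanol: m = 0.511 * 334.56 * 0.9697
m = 165.7801 g

165.7801 g


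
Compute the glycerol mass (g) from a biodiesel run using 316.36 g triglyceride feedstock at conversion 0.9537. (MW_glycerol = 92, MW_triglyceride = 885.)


glycerol = oil * conv * (92/885)
= 316.36 * 0.9537 * 92 / 885
= 31.3645 g

31.3645 g


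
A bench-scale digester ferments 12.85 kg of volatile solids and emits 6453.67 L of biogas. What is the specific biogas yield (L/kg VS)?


Y = V / VS
= 6453.67 / 12.85
= 502.2311 L/kg VS

502.2311 L/kg VS


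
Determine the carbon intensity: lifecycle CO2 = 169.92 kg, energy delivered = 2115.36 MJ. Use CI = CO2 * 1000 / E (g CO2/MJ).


CI = CO2 * 1000 / E
= 169.92 * 1000 / 2115.36
= 80.3268 g CO2/MJ

80.3268 g CO2/MJ


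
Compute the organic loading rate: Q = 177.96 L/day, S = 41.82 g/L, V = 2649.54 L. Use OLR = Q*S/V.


OLR = Q * S / V
= 177.96 * 41.82 / 2649.54
= 2.8089 g/L/day

2.8089 g/L/day


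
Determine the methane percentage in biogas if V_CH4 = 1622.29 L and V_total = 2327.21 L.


CH4% = V_CH4 / V_total * 100
= 1622.29 / 2327.21 * 100
= 69.7097%

69.7097%


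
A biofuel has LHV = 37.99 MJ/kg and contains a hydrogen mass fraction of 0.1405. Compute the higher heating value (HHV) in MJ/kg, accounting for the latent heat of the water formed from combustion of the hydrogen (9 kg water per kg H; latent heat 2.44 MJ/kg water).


HHV = LHV + H_frac * 9 * 2.44
= 37.99 + 0.1405 * 9 * 2.44
= 41.0754 MJ/kg

41.0754 MJ/kg


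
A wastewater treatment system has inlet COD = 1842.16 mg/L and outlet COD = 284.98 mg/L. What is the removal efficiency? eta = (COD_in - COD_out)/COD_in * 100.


eta = (COD_in - COD_out) / COD_in * 100
= (1842.16 - 284.98) / 1842.16 * 100
= 84.5301%

84.5301%


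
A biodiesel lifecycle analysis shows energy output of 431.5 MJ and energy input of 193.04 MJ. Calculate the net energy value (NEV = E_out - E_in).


NEV = E_out - E_in
= 431.5 - 193.04
= 238.4600 MJ

238.4600 MJ


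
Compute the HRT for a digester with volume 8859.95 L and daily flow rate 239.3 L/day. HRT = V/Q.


HRT = V / Q
= 8859.95 / 239.3
= 37.0244 days

37.0244 days


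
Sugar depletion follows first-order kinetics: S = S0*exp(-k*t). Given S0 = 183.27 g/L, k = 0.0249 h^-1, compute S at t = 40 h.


S = S0 * exp(-k * t)
S = 183.27 * exp(-0.0249 * 40)
S = 67.6915 g/L

67.6915 g/L


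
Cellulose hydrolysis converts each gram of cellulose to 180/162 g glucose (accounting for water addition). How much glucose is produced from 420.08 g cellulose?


glucose = cellulose * 180/162
= 420.08 * 180/162
= 466.7556 g

466.7556 g


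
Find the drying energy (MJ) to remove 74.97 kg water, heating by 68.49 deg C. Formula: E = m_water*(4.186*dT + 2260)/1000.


E = m_water * (4.186 * dT + 2260) / 1000
= 74.97 * (4.186 * 68.49 + 2260) / 1000
= 190.9260 MJ

190.9260 MJ


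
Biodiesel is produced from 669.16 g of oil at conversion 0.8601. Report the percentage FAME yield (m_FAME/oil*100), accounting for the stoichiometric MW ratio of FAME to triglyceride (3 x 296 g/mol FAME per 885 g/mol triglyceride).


m_FAME = oil * conv * (3 * 296 / 885) = oil * conv * (888/885)
= 669.16 * 0.8601 * 888 / 885
= 577.4955 g
Y = m_FAME / oil * 100 = conv * (888/885) * 100
= 0.8601 * 888 / 885 * 100
= 86.30%

86.30%


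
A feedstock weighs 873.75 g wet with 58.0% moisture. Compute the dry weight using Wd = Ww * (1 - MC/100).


Wd = Ww * (1 - MC/100)
= 873.75 * (1 - 58.0/100)
= 366.9750 g

366.9750 g


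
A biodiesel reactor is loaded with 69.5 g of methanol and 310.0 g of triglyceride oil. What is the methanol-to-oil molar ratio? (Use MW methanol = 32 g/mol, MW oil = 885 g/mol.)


Molar ratio = n_MeOH / n_oil = (MeOH/32) / (oil/885) = (MeOH * 885) / (32 * oil)
= (69.5 * 885) / (32 * 310.0)
= 6.2004

6.2004


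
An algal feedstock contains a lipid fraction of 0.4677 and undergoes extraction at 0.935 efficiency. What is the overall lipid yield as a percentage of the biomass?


Y = lipid_content * extraction_eff * 100
= 0.4677 * 0.935 * 100
= 43.7300%

43.7300%


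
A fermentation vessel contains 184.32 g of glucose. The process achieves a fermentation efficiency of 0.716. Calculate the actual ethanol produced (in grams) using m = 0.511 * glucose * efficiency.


Actual ethanol: m = 0.511 * 184.32 * 0.716
m = 67.4383 g

67.4383 g


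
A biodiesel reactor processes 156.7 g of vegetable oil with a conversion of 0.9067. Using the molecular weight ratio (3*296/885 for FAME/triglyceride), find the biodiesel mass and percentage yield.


m_FAME = oil * conv * (3 * 296 / 885) = oil * conv * (888/885)
= 156.7 * 0.9067 * 888 / 885
= 142.5615 g
Y = m_FAME / oil * 100 = conv * (888/885) * 100
= 0.9067 * 888 / 885 * 100
= 90.98%

142.5615 g FAME; Y = 90.98%


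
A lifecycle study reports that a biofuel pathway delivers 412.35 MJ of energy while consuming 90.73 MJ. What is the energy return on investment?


EROI = E_out / E_in
= 412.35 / 90.73
= 4.5448

4.5448


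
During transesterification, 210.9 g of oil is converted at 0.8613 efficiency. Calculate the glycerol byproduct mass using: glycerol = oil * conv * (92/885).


glycerol = oil * conv * (92/885)
= 210.9 * 0.8613 * 92 / 885
= 18.8832 g

18.8832 g


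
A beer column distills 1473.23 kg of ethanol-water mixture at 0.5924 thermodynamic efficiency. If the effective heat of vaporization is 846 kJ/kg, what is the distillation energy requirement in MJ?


E = m * 846 / (eta * 1000)
= 1473.23 * 846 / (0.5924 * 1000)
= 2103.9037 MJ

2103.9037 MJ


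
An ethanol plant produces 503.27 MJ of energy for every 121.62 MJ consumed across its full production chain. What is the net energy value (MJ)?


NEV = E_out - E_in
= 503.27 - 121.62
= 381.6500 MJ

381.6500 MJ


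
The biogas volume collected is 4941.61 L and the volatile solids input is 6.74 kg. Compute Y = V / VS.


Y = V / VS
= 4941.61 / 6.74
= 733.1766 L/kg VS

733.1766 L/kg VS


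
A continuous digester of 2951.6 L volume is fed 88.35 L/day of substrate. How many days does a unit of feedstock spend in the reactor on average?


HRT = V / Q
= 2951.6 / 88.35
= 33.4080 days

33.4080 days


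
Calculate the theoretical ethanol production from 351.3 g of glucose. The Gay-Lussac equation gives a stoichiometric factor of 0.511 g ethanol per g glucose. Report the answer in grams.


Theoretical ethanol yield: m_EtOH = 0.511 * m_glucose
m_EtOH = 0.511 * 351.3 = 179.5143 g

179.5143 g


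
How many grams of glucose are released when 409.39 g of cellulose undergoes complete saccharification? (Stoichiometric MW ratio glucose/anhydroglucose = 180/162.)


glucose = cellulose * 180/162
= 409.39 * 180/162
= 454.8778 g

454.8778 g


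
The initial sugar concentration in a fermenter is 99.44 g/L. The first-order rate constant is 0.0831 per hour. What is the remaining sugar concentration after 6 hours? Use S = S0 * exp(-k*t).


S = S0 * exp(-k * t)
S = 99.44 * exp(-0.0831 * 6)
S = 60.3979 g/L

60.3979 g/L


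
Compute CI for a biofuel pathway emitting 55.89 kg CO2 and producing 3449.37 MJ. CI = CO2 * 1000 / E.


CI = CO2 * 1000 / E
= 55.89 * 1000 / 3449.37
= 16.2030 g CO2/MJ

16.2030 g CO2/MJ


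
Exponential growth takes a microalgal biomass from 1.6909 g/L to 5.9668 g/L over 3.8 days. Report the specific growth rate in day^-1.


mu = ln(X2/X1) / dt
= ln(5.9668/1.6909) / 3.8
= 0.3318 per day

0.3318 per day


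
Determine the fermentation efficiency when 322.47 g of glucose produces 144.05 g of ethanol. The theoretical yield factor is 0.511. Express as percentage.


Fermentation efficiency = (actual / (0.511 * glucose)) * 100
= (144.05 / (0.511 * 322.47)) * 100
= 87.4184%

87.4184%


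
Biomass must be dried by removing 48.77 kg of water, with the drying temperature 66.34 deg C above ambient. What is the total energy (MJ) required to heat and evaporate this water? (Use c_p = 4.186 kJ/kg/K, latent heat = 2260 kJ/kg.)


E = m_water * (4.186 * dT + 2260) / 1000
= 48.77 * (4.186 * 66.34 + 2260) / 1000
= 123.7636 MJ

123.7636 MJ


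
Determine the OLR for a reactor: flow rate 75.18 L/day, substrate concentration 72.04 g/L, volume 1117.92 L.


OLR = Q * S / V
= 75.18 * 72.04 / 1117.92
= 4.8447 g/L/day

4.8447 g/L/day


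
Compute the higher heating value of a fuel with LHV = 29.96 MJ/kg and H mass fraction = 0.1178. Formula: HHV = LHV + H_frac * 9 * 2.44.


HHV = LHV + H_frac * 9 * 2.44
= 29.96 + 0.1178 * 9 * 2.44
= 32.5469 MJ/kg

32.5469 MJ/kg


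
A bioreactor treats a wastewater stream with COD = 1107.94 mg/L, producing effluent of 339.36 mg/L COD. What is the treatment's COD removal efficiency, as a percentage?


eta = (COD_in - COD_out) / COD_in * 100
= (1107.94 - 339.36) / 1107.94 * 100
= 69.3702%

69.3702%


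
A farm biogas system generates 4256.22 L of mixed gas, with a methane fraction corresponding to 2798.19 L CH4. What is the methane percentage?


CH4% = V_CH4 / V_total * 100
= 2798.19 / 4256.22 * 100
= 65.7435%

65.7435%


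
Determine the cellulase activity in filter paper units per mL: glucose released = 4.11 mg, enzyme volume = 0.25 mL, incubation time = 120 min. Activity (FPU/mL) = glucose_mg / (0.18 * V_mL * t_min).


Activity = glucose_mg / (0.18 mg/umol * V_mL * t_min)
= 4.11 / (0.18 * 0.25 * 120)
= 0.7611 FPU/mL

0.7611 FPU/mL


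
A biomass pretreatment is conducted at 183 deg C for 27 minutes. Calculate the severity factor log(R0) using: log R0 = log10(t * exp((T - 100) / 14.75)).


logR0 = log10(t * exp((T - 100) / 14.75))
= log10(27 * exp((183 - 100) / 14.75))
= 3.8752

3.8752


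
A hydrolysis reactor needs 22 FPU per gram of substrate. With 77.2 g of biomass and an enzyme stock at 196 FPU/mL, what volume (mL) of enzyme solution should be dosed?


V = dosage * m_sub / activity
V = 22 * 77.2 / 196
V = 8.6653 mL

8.6653 mL


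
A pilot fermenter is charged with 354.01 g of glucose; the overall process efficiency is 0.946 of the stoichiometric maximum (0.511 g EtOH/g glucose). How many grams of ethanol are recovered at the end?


Actual ethanol: m = 0.511 * 354.01 * 0.946
m = 171.1306 g

171.1306 g
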